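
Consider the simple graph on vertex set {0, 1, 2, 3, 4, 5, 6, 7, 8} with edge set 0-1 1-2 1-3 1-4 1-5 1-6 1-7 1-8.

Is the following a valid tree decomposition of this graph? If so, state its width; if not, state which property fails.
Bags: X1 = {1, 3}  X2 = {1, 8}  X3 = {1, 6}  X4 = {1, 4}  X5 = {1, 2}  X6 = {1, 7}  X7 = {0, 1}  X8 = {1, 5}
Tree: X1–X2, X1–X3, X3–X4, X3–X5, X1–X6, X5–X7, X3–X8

Every vertex of G appears in some bag (union = {0, 1, 2, 3, 4, 5, 6, 7, 8}); every edge is covered by a bag; and for each vertex v the set of bags containing v is connected in the bag tree. The decomposition is therefore valid. The largest bag has 2 vertices, so the width is 1.

Yes; width 1.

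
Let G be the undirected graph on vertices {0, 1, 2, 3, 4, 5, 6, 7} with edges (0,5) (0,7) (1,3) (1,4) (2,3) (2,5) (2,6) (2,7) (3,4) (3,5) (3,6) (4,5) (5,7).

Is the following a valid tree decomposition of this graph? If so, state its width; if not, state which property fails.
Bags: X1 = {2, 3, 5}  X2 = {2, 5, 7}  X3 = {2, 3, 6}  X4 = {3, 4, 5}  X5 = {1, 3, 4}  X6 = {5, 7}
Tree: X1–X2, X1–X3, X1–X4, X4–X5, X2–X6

A tree decomposition must satisfy three properties: every vertex lies in some bag; for every edge, both endpoints lie together in some bag; and for every vertex, the bags containing it form a connected subtree. Here vertex 0 appears in no bag, so the decomposition is invalid.

No — vertex 0 appears in no bag.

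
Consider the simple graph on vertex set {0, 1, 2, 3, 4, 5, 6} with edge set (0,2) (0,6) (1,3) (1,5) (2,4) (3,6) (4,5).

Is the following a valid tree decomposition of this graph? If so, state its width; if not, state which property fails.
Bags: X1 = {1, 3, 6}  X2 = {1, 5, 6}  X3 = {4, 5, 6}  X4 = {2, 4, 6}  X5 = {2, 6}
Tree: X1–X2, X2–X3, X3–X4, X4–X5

No — vertex 0 appears in no bag.

A tree decomposition must satisfy three properties: every vertex lies in some bag; for every edge, both endpoints lie together in some bag; and for every vertex, the bags containing it form a connected subtree. Here vertex 0 appears in no bag, so the decomposition is invalid.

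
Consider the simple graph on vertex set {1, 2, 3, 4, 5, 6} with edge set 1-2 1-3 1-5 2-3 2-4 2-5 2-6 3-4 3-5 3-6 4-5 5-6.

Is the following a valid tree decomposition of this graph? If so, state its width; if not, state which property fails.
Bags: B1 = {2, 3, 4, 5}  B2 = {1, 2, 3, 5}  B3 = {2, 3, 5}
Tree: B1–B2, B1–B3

No — vertex 6 appears in no bag.

A tree decomposition must satisfy three properties: every vertex lies in some bag; for every edge, both endpoints lie together in some bag; and for every vertex, the bags containing it form a connected subtree. Here vertex 6 appears in no bag, so the decomposition is invalid.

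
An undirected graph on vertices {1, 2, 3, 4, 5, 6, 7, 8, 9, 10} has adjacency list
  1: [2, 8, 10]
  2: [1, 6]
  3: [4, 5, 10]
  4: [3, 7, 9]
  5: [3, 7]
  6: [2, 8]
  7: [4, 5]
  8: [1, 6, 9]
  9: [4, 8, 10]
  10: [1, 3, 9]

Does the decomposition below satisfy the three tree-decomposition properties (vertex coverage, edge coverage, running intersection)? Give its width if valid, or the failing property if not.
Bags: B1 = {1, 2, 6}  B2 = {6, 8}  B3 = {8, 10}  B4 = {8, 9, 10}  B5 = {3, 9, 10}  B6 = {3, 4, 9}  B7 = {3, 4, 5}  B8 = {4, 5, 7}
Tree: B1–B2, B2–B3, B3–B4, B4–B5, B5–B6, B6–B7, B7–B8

A tree decomposition must satisfy three properties: every vertex lies in some bag; for every edge, both endpoints lie together in some bag; and for every vertex, the bags containing it form a connected subtree. Here edge (1,8) lies in no bag, so the decomposition is invalid.

No — edge (1,8) lies in no bag.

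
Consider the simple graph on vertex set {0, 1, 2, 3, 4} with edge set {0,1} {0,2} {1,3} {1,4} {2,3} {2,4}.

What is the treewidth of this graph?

A width-2 tree decomposition is:
Bags: B1 = {1, 2, 3}  B2 = {0, 1, 2}  B3 = {1, 2, 4}
Tree: B1–B2, B2–B3
The largest bag has 3 vertices, giving width 2; this decomposition certifies tw(G) ≤ 2. Since 1–3–2–0–1 is a cycle in G, G is not acyclic. Forests are exactly the graphs of treewidth ≤ 1, so tw(G) ≥ 2. Combining the bounds, tw(G) = 2.

2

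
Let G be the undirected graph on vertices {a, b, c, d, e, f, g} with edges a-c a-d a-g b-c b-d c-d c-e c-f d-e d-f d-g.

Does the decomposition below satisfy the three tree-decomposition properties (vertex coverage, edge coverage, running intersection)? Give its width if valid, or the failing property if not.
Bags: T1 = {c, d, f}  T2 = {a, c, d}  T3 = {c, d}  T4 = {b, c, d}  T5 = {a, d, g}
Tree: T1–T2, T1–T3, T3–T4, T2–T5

A tree decomposition must satisfy three properties: every vertex lies in some bag; for every edge, both endpoints lie together in some bag; and for every vertex, the bags containing it form a connected subtree. Here vertex e appears in no bag, so the decomposition is invalid.

No — vertex e appears in no bag.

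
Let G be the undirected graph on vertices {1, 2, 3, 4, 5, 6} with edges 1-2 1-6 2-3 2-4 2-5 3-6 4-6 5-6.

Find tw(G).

A width-2 tree decomposition is:
Bags: B1 = {2, 4, 6}  B2 = {1, 2, 6}  B3 = {2, 5, 6}  B4 = {2, 3, 6}
Tree: B1–B2, B2–B3, B3–B4
Each bag holds 3 vertices, so the decomposition has width 2, which upper-bounds the treewidth. For the lower bound, G contains the cycle 6–4–2–1–6, so G is not a forest; only forests have treewidth ≤ 1, hence tw(G) ≥ 2. Combining the bounds, tw(G) = 2.

2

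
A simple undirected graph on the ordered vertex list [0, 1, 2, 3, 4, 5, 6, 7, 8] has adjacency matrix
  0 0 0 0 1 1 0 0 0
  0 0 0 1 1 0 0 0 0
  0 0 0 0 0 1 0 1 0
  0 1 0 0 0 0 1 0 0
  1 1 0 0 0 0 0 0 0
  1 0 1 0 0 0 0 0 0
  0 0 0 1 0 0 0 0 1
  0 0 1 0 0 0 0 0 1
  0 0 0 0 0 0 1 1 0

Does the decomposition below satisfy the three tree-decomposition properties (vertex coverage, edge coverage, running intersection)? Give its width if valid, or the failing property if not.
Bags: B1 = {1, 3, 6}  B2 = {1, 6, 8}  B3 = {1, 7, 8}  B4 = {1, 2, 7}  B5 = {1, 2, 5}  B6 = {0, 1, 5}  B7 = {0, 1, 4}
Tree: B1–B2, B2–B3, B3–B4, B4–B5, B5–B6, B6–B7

Yes; width 2.

Every vertex of G appears in some bag (union = {0, 1, 2, 3, 4, 5, 6, 7, 8}); every edge is covered by a bag; and for each vertex v the set of bags containing v is connected in the bag tree. The decomposition is therefore valid. The largest bag has 3 vertices, so the width is 2.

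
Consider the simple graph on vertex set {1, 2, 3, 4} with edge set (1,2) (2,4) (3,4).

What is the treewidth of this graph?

1

A width-1 tree decomposition is:
Bags: B1 = {1, 2}  B2 = {2, 4}  B3 = {3, 4}
Tree: B1–B2, B2–B3
Every bag has size at most 2, so the width is 2 − 1 = 1 and tw(G) ≤ 1. G has an edge, so its treewidth is at least 1. The upper and lower bounds meet at 1, so that is the treewidth.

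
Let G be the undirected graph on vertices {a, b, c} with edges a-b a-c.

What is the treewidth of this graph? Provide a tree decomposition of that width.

The largest bag has 2 vertices, giving width 1; this decomposition certifies tw(G) ≤ 1. G has an edge, so its treewidth is at least 1. Combining the bounds, tw(G) = 1.

Treewidth 1.
One such decomposition:
Bags: B1 = {a, c}  B2 = {a, b}
Tree: B1–B2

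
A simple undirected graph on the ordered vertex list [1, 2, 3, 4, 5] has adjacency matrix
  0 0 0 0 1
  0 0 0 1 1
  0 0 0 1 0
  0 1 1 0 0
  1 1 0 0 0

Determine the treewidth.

A width-1 tree decomposition is:
Bags: B1 = {3, 4}  B2 = {2, 4}  B3 = {2, 5}  B4 = {1, 5}
Tree: B1–B2, B2–B3, B3–B4
Every bag has size at most 2, so the width is 2 − 1 = 1 and tw(G) ≤ 1. G has an edge, so its treewidth is at least 1. Combining the bounds, tw(G) = 1.

1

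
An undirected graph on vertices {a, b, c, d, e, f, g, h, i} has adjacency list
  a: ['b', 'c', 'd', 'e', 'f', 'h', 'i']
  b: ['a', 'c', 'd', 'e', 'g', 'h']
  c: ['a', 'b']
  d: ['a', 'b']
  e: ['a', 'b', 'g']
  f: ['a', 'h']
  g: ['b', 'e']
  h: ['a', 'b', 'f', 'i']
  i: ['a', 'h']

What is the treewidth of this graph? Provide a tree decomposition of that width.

The largest bag has 3 vertices, giving width 2; this decomposition certifies tw(G) ≤ 2. Conversely, {b, e, g} is a clique of size 3, and the vertices of any clique must share a bag in every tree decomposition; so some bag has ≥ 3 vertices and tw(G) ≥ 2. Combining the bounds, tw(G) = 2.

Treewidth 2.
One such decomposition:
Bags: B1 = {b, e, g}  B2 = {a, b, e}  B3 = {a, b, c}  B4 = {a, b, d}  B5 = {a, b, h}  B6 = {a, f, h}  B7 = {a, h, i}
Tree: B1–B2, B2–B3, B2–B4, B2–B5, B5–B6, B6–B7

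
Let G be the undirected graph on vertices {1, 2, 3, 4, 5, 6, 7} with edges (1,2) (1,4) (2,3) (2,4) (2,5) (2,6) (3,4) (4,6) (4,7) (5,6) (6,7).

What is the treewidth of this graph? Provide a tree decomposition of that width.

Treewidth 2.
One such decomposition:
Bags: B1 = {1, 2, 4}  B2 = {2, 4, 6}  B3 = {2, 5, 6}  B4 = {4, 6, 7}  B5 = {2, 3, 4}
Tree: B1–B2, B2–B3, B2–B4, B1–B5

Every bag has size at most 3, so the width is 3 − 1 = 2 and tw(G) ≤ 2. On the other hand G contains the 3-clique {1, 2, 4}. A clique must lie in a single bag of any decomposition, so no decomposition can have width below 2. Therefore the treewidth is 2.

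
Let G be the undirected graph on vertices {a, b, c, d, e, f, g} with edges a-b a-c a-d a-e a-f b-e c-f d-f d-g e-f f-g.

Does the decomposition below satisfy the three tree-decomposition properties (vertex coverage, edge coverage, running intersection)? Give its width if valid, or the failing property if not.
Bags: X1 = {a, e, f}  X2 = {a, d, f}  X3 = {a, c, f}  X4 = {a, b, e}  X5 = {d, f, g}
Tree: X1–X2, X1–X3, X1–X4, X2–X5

Vertex coverage: the bags together contain {a, b, c, d, e, f, g}, the full vertex set. Edge coverage: each edge of G has both endpoints in at least one bag. Running intersection: for every vertex, the bags containing it form a connected subtree. All three properties hold, so this is a valid tree decomposition of width max|bag| − 1 = 2, and hence tw(G) ≤ 2.

Yes; width 2.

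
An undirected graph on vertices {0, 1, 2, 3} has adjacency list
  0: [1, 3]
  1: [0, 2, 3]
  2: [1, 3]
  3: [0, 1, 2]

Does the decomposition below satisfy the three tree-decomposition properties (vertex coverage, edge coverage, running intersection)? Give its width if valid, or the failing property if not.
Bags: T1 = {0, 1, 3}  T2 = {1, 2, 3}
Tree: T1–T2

Checking the three conditions: (i) the bags cover all of {0, 1, 2, 3}; (ii) for each edge, some bag contains both endpoints; (iii) the bags containing any fixed vertex form a subtree. All hold, so the decomposition is valid with width 3 − 1 = 2.

Yes; width 2.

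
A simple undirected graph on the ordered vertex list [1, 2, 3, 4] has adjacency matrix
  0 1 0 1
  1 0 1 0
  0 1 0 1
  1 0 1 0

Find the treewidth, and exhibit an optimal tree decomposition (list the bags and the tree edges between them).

Every bag has size at most 3, so the width is 3 − 1 = 2 and tw(G) ≤ 2. For the lower bound, G contains the cycle 3–4–1–2–3, so G is not a forest; only forests have treewidth ≤ 1, hence tw(G) ≥ 2. Therefore the treewidth is 2.

Treewidth 2.
Bags: B1 = {1, 3, 4}  B2 = {1, 2, 3}
Tree: B1–B2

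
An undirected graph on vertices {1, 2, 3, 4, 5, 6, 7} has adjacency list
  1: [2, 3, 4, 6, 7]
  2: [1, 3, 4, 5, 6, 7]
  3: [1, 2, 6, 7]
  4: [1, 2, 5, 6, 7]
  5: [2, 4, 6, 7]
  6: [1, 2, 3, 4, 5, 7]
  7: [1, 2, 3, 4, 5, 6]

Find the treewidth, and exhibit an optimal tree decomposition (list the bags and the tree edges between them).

Every bag has size at most 5, so the width is 5 − 1 = 4 and tw(G) ≤ 4. For the lower bound, the 5 vertices {1, 2, 3, 6, 7} are pairwise adjacent, and any tree decomposition puts a clique entirely inside one bag — forcing width ≥ 4. The upper and lower bounds meet at 4, so that is the treewidth.

Treewidth 4.
One optimal decomposition is:
Bags: B1 = {1, 2, 3, 6, 7}  B2 = {1, 2, 4, 6, 7}  B3 = {2, 4, 5, 6, 7}
Tree: B1–B2, B2–B3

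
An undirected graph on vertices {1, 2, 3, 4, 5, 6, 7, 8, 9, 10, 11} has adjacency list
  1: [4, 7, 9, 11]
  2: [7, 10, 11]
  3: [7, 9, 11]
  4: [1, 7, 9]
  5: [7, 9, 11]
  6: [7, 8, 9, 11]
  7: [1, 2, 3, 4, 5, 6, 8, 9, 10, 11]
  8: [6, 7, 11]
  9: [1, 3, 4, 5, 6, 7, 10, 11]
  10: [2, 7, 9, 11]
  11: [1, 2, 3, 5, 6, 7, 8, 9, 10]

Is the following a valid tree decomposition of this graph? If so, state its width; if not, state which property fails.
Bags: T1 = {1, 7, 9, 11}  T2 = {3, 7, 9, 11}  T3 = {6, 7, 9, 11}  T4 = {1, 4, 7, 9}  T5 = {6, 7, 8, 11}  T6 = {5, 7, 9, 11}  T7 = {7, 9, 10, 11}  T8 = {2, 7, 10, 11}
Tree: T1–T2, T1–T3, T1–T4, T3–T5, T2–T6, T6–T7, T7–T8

Yes; width 3.

Checking the three conditions: (i) the bags cover all of {1, 2, 3, 4, 5, 6, 7, 8, 9, 10, 11}; (ii) for each edge, some bag contains both endpoints; (iii) the bags containing any fixed vertex form a subtree. All hold, so the decomposition is valid with width 4 − 1 = 3.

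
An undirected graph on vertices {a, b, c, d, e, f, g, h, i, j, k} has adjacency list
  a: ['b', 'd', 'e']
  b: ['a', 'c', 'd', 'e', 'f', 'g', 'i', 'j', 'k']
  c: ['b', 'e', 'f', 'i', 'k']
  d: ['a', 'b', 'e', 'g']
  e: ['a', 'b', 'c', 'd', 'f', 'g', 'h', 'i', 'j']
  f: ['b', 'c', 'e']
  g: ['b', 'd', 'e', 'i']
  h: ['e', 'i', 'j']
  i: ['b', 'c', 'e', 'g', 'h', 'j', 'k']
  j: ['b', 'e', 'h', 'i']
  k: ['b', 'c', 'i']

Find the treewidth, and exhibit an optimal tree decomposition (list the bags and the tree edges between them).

Treewidth 3.
Bags: B1 = {b, e, g, i}  B2 = {b, e, i, j}  B3 = {b, d, e, g}  B4 = {b, c, e, i}  B5 = {b, c, i, k}  B6 = {e, h, i, j}  B7 = {a, b, d, e}  B8 = {b, c, e, f}
Tree: B1–B2, B1–B3, B1–B4, B4–B5, B2–B6, B3–B7, B4–B8

The largest bag has 4 vertices, giving width 3; this decomposition certifies tw(G) ≤ 3. On the other hand G contains the 4-clique {e, h, i, j}. A clique must lie in a single bag of any decomposition, so no decomposition can have width below 3. The upper and lower bounds meet at 3, so that is the treewidth.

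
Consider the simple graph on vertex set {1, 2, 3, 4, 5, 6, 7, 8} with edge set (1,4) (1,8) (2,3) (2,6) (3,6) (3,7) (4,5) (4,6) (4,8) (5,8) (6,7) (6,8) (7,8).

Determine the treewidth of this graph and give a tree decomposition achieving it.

Treewidth 2.
One optimal decomposition is:
Bags: B1 = {4, 5, 8}  B2 = {4, 6, 8}  B3 = {6, 7, 8}  B4 = {3, 6, 7}  B5 = {1, 4, 8}  B6 = {2, 3, 6}
Tree: B1–B2, B2–B3, B3–B4, B2–B5, B4–B6

Every bag has size at most 3, so the width is 3 − 1 = 2 and tw(G) ≤ 2. For the lower bound, the 3 vertices {1, 4, 8} are pairwise adjacent, and any tree decomposition puts a clique entirely inside one bag — forcing width ≥ 2. Hence tw(G) = 2 exactly.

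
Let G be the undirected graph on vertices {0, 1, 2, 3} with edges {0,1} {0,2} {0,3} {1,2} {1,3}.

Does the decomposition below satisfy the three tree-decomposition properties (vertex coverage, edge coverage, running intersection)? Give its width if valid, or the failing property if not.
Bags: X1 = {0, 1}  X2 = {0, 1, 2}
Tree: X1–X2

A tree decomposition must satisfy three properties: every vertex lies in some bag; for every edge, both endpoints lie together in some bag; and for every vertex, the bags containing it form a connected subtree. Here vertex 3 appears in no bag, so the decomposition is invalid.

No — vertex 3 appears in no bag.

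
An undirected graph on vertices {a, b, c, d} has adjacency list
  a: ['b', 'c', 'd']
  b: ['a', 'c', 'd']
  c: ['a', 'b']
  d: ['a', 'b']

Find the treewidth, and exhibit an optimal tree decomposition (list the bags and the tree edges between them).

Each bag holds 3 vertices, so the decomposition has width 2, which upper-bounds the treewidth. For the lower bound, the 3 vertices {a, b, d} are pairwise adjacent, and any tree decomposition puts a clique entirely inside one bag — forcing width ≥ 2. The upper and lower bounds meet at 2, so that is the treewidth.

Treewidth 2.
Bags: B1 = {a, b, d}  B2 = {a, b, c}
Tree: B1–B2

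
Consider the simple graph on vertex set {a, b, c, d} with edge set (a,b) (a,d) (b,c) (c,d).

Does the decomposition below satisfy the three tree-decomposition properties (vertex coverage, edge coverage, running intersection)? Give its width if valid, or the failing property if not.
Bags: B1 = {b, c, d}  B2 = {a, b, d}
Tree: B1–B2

Checking the three conditions: (i) the bags cover all of {a, b, c, d}; (ii) for each edge, some bag contains both endpoints; (iii) the bags containing any fixed vertex form a subtree. All hold, so the decomposition is valid with width 3 − 1 = 2.

Yes; width 2.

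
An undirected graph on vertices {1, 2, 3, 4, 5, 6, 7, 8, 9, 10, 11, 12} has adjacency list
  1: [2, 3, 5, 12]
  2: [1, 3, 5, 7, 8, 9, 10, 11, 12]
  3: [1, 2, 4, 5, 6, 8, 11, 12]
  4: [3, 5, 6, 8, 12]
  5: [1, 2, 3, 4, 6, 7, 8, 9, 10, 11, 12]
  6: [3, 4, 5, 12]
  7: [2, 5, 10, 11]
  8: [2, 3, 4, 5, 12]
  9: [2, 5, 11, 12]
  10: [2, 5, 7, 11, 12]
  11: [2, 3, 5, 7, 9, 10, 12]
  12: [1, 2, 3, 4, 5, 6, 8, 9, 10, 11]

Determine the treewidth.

4

A width-4 tree decomposition is:
Bags: B1 = {2, 3, 5, 8, 12}  B2 = {3, 4, 5, 8, 12}  B3 = {2, 3, 5, 11, 12}  B4 = {2, 5, 9, 11, 12}  B5 = {3, 4, 5, 6, 12}  B6 = {2, 5, 10, 11, 12}  B7 = {1, 2, 3, 5, 12}  B8 = {2, 5, 7, 10, 11}
Tree: B1–B2, B1–B3, B3–B4, B2–B5, B4–B6, B1–B7, B6–B8
Every bag has size at most 5, so the width is 5 − 1 = 4 and tw(G) ≤ 4. Conversely, {2, 5, 9, 11, 12} is a clique of size 5, and the vertices of any clique must share a bag in every tree decomposition; so some bag has ≥ 5 vertices and tw(G) ≥ 4. Combining the bounds, tw(G) = 4.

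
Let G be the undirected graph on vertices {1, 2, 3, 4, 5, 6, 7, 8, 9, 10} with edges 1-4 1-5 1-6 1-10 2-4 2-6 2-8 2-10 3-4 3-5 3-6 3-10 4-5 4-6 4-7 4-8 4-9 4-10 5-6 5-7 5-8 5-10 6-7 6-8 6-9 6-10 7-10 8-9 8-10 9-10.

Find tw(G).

A width-4 tree decomposition is:
Bags: B1 = {4, 5, 6, 8, 10}  B2 = {4, 5, 6, 7, 10}  B3 = {2, 4, 6, 8, 10}  B4 = {3, 4, 5, 6, 10}  B5 = {1, 4, 5, 6, 10}  B6 = {4, 6, 8, 9, 10}
Tree: B1–B2, B1–B3, B2–B4, B1–B5, B3–B6
Each bag holds 5 vertices, so the decomposition has width 4, which upper-bounds the treewidth. For the lower bound, the 5 vertices {4, 6, 8, 9, 10} are pairwise adjacent, and any tree decomposition puts a clique entirely inside one bag — forcing width ≥ 4. The upper and lower bounds meet at 4, so that is the treewidth.

4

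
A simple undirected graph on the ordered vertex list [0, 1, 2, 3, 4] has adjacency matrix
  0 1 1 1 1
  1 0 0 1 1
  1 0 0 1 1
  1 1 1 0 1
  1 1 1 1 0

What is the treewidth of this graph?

A width-3 tree decomposition is:
Bags: B1 = {0, 1, 3, 4}  B2 = {0, 2, 3, 4}
Tree: B1–B2
Every bag has size at most 4, so the width is 4 − 1 = 3 and tw(G) ≤ 3. For the lower bound, the 4 vertices {0, 1, 3, 4} are pairwise adjacent, and any tree decomposition puts a clique entirely inside one bag — forcing width ≥ 3. Hence tw(G) = 3 exactly.

3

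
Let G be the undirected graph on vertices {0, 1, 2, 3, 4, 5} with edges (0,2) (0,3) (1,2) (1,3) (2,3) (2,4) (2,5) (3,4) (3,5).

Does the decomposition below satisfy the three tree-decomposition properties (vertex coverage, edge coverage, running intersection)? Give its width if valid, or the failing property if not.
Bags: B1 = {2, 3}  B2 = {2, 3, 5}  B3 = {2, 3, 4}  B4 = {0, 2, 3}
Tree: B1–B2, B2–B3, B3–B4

No — vertex 1 appears in no bag.

A tree decomposition must satisfy three properties: every vertex lies in some bag; for every edge, both endpoints lie together in some bag; and for every vertex, the bags containing it form a connected subtree. Here vertex 1 appears in no bag, so the decomposition is invalid.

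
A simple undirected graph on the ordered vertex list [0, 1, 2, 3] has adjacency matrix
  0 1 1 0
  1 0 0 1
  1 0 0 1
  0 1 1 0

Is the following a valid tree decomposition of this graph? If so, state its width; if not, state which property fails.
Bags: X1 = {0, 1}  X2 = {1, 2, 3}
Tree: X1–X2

No — edge (2,0) lies in no bag.

A tree decomposition must satisfy three properties: every vertex lies in some bag; for every edge, both endpoints lie together in some bag; and for every vertex, the bags containing it form a connected subtree. Here edge (2,0) lies in no bag, so the decomposition is invalid.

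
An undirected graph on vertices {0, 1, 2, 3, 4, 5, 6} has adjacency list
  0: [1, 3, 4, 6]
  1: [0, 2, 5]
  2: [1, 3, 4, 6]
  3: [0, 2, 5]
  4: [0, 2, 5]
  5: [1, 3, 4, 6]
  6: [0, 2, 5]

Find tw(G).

3

A width-3 tree decomposition is:
Bags: B1 = {0, 2, 3, 5}  B2 = {0, 2, 4, 5}  B3 = {0, 1, 2, 5}  B4 = {0, 2, 5, 6}
Tree: B1–B2, B2–B3, B3–B4
The largest bag has 4 vertices, giving width 3; this decomposition certifies tw(G) ≤ 3. For the lower bound: the 4 vertex sets {0,3}, {2,4}, {5}, {1} are disjoint, each induces a connected subgraph, and every pair is joined by at least one edge of G. Contracting each set to a single vertex therefore yields K_{4} as a minor, and since treewidth is minor-monotone, tw(G) ≥ tw(K_{4}) = 3. Hence tw(G) = 3 exactly.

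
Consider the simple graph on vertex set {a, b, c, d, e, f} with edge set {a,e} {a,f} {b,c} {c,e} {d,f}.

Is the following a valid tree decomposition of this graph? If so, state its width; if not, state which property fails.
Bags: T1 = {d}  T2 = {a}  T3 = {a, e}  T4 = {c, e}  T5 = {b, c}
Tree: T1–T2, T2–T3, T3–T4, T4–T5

No — vertex f appears in no bag.

A tree decomposition must satisfy three properties: every vertex lies in some bag; for every edge, both endpoints lie together in some bag; and for every vertex, the bags containing it form a connected subtree. Here vertex f appears in no bag, so the decomposition is invalid.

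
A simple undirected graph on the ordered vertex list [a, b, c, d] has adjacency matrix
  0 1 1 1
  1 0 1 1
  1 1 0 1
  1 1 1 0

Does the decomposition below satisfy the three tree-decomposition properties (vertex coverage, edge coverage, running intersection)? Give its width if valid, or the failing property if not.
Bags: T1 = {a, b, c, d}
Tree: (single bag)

Vertex coverage: the bags together contain {a, b, c, d}, the full vertex set. Edge coverage: each edge of G has both endpoints in at least one bag. Running intersection: for every vertex, the bags containing it form a connected subtree. All three properties hold, so this is a valid tree decomposition of width max|bag| − 1 = 3, and hence tw(G) ≤ 3.

Yes; width 3.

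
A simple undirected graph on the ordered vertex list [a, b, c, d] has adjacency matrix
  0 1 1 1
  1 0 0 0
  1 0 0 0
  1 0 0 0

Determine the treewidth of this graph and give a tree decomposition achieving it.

Treewidth 1.
One optimal decomposition is:
Bags: B1 = {a, c}  B2 = {a, d}  B3 = {a, b}
Tree: B1–B2, B2–B3

Every bag has size at most 2, so the width is 2 − 1 = 1 and tw(G) ≤ 1. Since G has at least one edge (e.g. a–c), it is not an edgeless graph, so tw(G) ≥ 1. Therefore the treewidth is 1.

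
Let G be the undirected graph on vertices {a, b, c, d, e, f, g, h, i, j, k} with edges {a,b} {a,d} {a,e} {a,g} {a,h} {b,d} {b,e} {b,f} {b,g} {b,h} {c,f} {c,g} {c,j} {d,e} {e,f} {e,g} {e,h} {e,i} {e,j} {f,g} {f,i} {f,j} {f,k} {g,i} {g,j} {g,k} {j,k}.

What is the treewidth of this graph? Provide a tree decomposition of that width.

The largest bag has 4 vertices, giving width 3; this decomposition certifies tw(G) ≤ 3. For the lower bound, the 4 vertices {a, b, d, e} are pairwise adjacent, and any tree decomposition puts a clique entirely inside one bag — forcing width ≥ 3. Therefore the treewidth is 3.

Treewidth 3.
One optimal decomposition is:
Bags: B1 = {c, f, g, j}  B2 = {e, f, g, j}  B3 = {b, e, f, g}  B4 = {a, b, e, g}  B5 = {a, b, d, e}  B6 = {f, g, j, k}  B7 = {e, f, g, i}  B8 = {a, b, e, h}
Tree: B1–B2, B2–B3, B3–B4, B4–B5, B1–B6, B2–B7, B5–B8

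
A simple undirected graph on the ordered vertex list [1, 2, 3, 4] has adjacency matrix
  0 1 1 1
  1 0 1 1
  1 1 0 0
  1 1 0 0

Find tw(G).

A width-2 tree decomposition is:
Bags: B1 = {1, 2, 4}  B2 = {1, 2, 3}
Tree: B1–B2
Each bag holds 3 vertices, so the decomposition has width 2, which upper-bounds the treewidth. For the lower bound, the 3 vertices {1, 2, 3} are pairwise adjacent, and any tree decomposition puts a clique entirely inside one bag — forcing width ≥ 2. Therefore the treewidth is 2.

2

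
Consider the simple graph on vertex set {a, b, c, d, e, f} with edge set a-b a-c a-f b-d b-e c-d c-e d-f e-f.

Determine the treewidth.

3

A width-3 tree decomposition is:
Bags: B1 = {a, c, d, e}  B2 = {a, b, d, e}  B3 = {a, d, e, f}
Tree: B1–B2, B2–B3
Each bag holds 4 vertices, so the decomposition has width 3, which upper-bounds the treewidth. For the lower bound: the 4 vertex sets {c,e}, {b,d}, {a}, {f} are disjoint, each induces a connected subgraph, and every pair is joined by at least one edge of G. Contracting each set to a single vertex therefore yields K_{4} as a minor, and since treewidth is minor-monotone, tw(G) ≥ tw(K_{4}) = 3. The upper and lower bounds meet at 3, so that is the treewidth.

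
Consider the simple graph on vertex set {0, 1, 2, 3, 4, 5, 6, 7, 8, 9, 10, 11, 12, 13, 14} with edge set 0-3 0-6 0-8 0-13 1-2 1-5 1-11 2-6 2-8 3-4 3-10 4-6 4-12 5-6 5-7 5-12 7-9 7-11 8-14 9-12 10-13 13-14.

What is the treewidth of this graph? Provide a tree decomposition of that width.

Each bag holds 4 vertices, so the decomposition has width 3, which upper-bounds the treewidth. For the lower bound: the 4 vertex sets {7,9,11}, {12}, {5}, {1,2,4,6} are disjoint, each induces a connected subgraph, and every pair is joined by at least one edge of G. Contracting each set to a single vertex therefore yields K_{4} as a minor, and since treewidth is minor-monotone, tw(G) ≥ tw(K_{4}) = 3. The upper and lower bounds meet at 3, so that is the treewidth.

Treewidth 3.
Bags: B1 = {7, 9, 11, 12}  B2 = {5, 7, 11, 12}  B3 = {1, 5, 11, 12}  B4 = {1, 4, 5, 12}  B5 = {1, 4, 5, 6}  B6 = {1, 2, 4, 6}  B7 = {2, 3, 4, 6}  B8 = {0, 2, 3, 6}  B9 = {0, 2, 3, 8}  B10 = {0, 3, 8, 10}  B11 = {0, 8, 10, 13}  B12 = {8, 10, 13, 14}
Tree: B1–B2, B2–B3, B3–B4, B4–B5, B5–B6, B6–B7, B7–B8, B8–B9, B9–B10, B10–B11, B11–B12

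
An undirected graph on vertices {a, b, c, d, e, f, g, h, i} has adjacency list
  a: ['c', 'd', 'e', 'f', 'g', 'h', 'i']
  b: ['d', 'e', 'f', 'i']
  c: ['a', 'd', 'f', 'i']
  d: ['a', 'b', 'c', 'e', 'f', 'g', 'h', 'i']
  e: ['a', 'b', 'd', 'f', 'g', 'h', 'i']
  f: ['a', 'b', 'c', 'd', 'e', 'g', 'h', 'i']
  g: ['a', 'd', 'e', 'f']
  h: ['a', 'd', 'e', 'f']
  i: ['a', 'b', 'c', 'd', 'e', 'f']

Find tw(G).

A width-4 tree decomposition is:
Bags: B1 = {a, d, e, f, i}  B2 = {b, d, e, f, i}  B3 = {a, d, e, f, g}  B4 = {a, c, d, f, i}  B5 = {a, d, e, f, h}
Tree: B1–B2, B1–B3, B1–B4, B3–B5
Every bag has size at most 5, so the width is 5 − 1 = 4 and tw(G) ≤ 4. On the other hand G contains the 5-clique {a, d, e, f, g}. A clique must lie in a single bag of any decomposition, so no decomposition can have width below 4. The upper and lower bounds meet at 4, so that is the treewidth.

4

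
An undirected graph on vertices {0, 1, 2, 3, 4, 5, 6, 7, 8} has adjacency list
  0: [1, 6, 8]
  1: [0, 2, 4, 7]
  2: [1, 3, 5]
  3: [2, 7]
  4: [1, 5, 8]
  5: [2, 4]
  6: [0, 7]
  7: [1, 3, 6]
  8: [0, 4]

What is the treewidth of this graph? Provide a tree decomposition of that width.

Each bag holds 4 vertices, so the decomposition has width 3, which upper-bounds the treewidth. For the lower bound: the 4 vertex sets {3,6,7}, {0}, {1}, {2,4,5,8} are disjoint, each induces a connected subgraph, and every pair is joined by at least one edge of G. Contracting each set to a single vertex therefore yields K_{4} as a minor, and since treewidth is minor-monotone, tw(G) ≥ tw(K_{4}) = 3. Therefore the treewidth is 3.

Treewidth 3.
Bags: B1 = {0, 3, 6, 7}  B2 = {0, 1, 3, 7}  B3 = {0, 1, 2, 3}  B4 = {0, 1, 2, 8}  B5 = {1, 2, 4, 8}  B6 = {2, 4, 5, 8}
Tree: B1–B2, B2–B3, B3–B4, B4–B5, B5–B6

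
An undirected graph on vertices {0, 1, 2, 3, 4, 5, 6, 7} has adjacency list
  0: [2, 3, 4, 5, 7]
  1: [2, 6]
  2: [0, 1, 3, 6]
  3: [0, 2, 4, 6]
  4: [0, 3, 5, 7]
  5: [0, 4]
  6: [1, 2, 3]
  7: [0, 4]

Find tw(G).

A width-2 tree decomposition is:
Bags: B1 = {0, 2, 3}  B2 = {0, 3, 4}  B3 = {2, 3, 6}  B4 = {1, 2, 6}  B5 = {0, 4, 5}  B6 = {0, 4, 7}
Tree: B1–B2, B1–B3, B3–B4, B2–B5, B2–B6
Each bag holds 3 vertices, so the decomposition has width 2, which upper-bounds the treewidth. On the other hand G contains the 3-clique {0, 2, 3}. A clique must lie in a single bag of any decomposition, so no decomposition can have width below 2. Combining the bounds, tw(G) = 2.

2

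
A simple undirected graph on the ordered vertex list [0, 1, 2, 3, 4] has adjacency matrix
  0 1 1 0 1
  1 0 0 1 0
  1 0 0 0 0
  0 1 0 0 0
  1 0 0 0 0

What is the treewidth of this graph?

A width-1 tree decomposition is:
Bags: B1 = {0, 1}  B2 = {0, 2}  B3 = {0, 4}  B4 = {1, 3}
Tree: B1–B2, B1–B3, B1–B4
The largest bag has 2 vertices, giving width 1; this decomposition certifies tw(G) ≤ 1. Any graph with an edge has treewidth ≥ 1, and G has the edge 0–1. Combining the bounds, tw(G) = 1.

1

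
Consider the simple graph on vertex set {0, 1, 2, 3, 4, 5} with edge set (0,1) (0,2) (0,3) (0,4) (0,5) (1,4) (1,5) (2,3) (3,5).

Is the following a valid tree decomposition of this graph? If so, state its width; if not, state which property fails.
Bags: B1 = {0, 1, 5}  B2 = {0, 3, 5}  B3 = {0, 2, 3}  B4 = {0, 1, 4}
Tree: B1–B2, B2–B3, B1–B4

Checking the three conditions: (i) the bags cover all of {0, 1, 2, 3, 4, 5}; (ii) for each edge, some bag contains both endpoints; (iii) the bags containing any fixed vertex form a subtree. All hold, so the decomposition is valid with width 3 − 1 = 2.

Yes; width 2.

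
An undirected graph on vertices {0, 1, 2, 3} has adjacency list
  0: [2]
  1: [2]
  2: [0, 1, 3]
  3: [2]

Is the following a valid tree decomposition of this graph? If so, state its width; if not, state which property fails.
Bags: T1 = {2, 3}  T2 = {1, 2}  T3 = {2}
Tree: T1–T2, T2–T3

No — vertex 0 appears in no bag.

A tree decomposition must satisfy three properties: every vertex lies in some bag; for every edge, both endpoints lie together in some bag; and for every vertex, the bags containing it form a connected subtree. Here vertex 0 appears in no bag, so the decomposition is invalid.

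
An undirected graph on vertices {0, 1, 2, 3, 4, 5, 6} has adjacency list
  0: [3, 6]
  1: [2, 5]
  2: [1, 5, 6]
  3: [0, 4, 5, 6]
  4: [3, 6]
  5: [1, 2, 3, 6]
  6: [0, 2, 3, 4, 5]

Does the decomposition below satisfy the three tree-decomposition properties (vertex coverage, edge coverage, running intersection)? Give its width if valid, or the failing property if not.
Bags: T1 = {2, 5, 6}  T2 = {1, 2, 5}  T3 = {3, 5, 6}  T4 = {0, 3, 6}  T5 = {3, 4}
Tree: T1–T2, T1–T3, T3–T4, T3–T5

A tree decomposition must satisfy three properties: every vertex lies in some bag; for every edge, both endpoints lie together in some bag; and for every vertex, the bags containing it form a connected subtree. Here edge (6,4) lies in no bag, so the decomposition is invalid.

No — edge (6,4) lies in no bag.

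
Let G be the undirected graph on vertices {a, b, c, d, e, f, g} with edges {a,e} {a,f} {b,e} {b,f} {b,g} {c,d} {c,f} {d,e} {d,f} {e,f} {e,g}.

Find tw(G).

A width-2 tree decomposition is:
Bags: B1 = {c, d, f}  B2 = {d, e, f}  B3 = {a, e, f}  B4 = {b, e, f}  B5 = {b, e, g}
Tree: B1–B2, B2–B3, B2–B4, B4–B5
Every bag has size at most 3, so the width is 3 − 1 = 2 and tw(G) ≤ 2. For the lower bound, the 3 vertices {b, e, g} are pairwise adjacent, and any tree decomposition puts a clique entirely inside one bag — forcing width ≥ 2. Hence tw(G) = 2 exactly.

2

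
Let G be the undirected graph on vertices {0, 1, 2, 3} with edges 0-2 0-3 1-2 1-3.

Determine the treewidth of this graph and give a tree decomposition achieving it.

Treewidth 2.
Bags: B1 = {0, 1, 3}  B2 = {0, 1, 2}
Tree: B1–B2

Every bag has size at most 3, so the width is 3 − 1 = 2 and tw(G) ≤ 2. Since 0–3–1–2–0 is a cycle in G, G is not acyclic. Forests are exactly the graphs of treewidth ≤ 1, so tw(G) ≥ 2. The upper and lower bounds meet at 2, so that is the treewidth.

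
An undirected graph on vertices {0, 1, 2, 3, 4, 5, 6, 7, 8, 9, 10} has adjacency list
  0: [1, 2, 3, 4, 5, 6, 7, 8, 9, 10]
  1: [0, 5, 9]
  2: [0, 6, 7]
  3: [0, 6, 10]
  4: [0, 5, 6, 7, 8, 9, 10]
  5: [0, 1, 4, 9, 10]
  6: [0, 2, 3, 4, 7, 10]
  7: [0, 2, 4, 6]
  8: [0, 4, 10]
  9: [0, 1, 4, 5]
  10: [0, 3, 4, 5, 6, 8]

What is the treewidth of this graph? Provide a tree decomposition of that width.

Treewidth 3.
Bags: B1 = {0, 4, 6, 10}  B2 = {0, 4, 5, 10}  B3 = {0, 4, 6, 7}  B4 = {0, 4, 5, 9}  B5 = {0, 1, 5, 9}  B6 = {0, 4, 8, 10}  B7 = {0, 3, 6, 10}  B8 = {0, 2, 6, 7}
Tree: B1–B2, B1–B3, B2–B4, B4–B5, B1–B6, B1–B7, B3–B8

The largest bag has 4 vertices, giving width 3; this decomposition certifies tw(G) ≤ 3. For the lower bound, the 4 vertices {0, 1, 5, 9} are pairwise adjacent, and any tree decomposition puts a clique entirely inside one bag — forcing width ≥ 3. Therefore the treewidth is 3.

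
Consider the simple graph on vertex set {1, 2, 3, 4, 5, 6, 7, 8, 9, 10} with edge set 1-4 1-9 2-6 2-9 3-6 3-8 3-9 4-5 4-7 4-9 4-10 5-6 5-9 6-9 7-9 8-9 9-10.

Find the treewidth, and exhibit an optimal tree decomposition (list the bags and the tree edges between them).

Treewidth 2.
One optimal decomposition is:
Bags: B1 = {5, 6, 9}  B2 = {3, 6, 9}  B3 = {4, 5, 9}  B4 = {1, 4, 9}  B5 = {3, 8, 9}  B6 = {2, 6, 9}  B7 = {4, 9, 10}  B8 = {4, 7, 9}
Tree: B1–B2, B1–B3, B3–B4, B2–B5, B1–B6, B3–B7, B7–B8

Every bag has size at most 3, so the width is 3 − 1 = 2 and tw(G) ≤ 2. On the other hand G contains the 3-clique {2, 6, 9}. A clique must lie in a single bag of any decomposition, so no decomposition can have width below 2. Combining the bounds, tw(G) = 2.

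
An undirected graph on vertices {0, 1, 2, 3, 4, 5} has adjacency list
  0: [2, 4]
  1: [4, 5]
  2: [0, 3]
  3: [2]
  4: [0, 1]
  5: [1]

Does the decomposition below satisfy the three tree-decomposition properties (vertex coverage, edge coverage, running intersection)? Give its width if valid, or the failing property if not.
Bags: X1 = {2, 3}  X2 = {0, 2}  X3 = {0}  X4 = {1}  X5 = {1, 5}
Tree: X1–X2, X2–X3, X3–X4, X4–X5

A tree decomposition must satisfy three properties: every vertex lies in some bag; for every edge, both endpoints lie together in some bag; and for every vertex, the bags containing it form a connected subtree. Here vertex 4 appears in no bag, so the decomposition is invalid.

No — vertex 4 appears in no bag.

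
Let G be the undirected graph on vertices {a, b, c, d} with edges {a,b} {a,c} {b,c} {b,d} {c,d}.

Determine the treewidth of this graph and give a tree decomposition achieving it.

The largest bag has 3 vertices, giving width 2; this decomposition certifies tw(G) ≤ 2. On the other hand G contains the 3-clique {b, c, d}. A clique must lie in a single bag of any decomposition, so no decomposition can have width below 2. Combining the bounds, tw(G) = 2.

Treewidth 2.
One optimal decomposition is:
Bags: B1 = {b, c, d}  B2 = {a, b, c}
Tree: B1–B2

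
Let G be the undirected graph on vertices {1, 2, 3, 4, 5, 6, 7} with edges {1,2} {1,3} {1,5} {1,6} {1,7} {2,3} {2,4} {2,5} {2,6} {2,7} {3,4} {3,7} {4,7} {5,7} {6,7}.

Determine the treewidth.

A width-3 tree decomposition is:
Bags: B1 = {1, 2, 5, 7}  B2 = {1, 2, 6, 7}  B3 = {1, 2, 3, 7}  B4 = {2, 3, 4, 7}
Tree: B1–B2, B1–B3, B3–B4
The largest bag has 4 vertices, giving width 3; this decomposition certifies tw(G) ≤ 3. On the other hand G contains the 4-clique {1, 2, 3, 7}. A clique must lie in a single bag of any decomposition, so no decomposition can have width below 3. Therefore the treewidth is 3.

3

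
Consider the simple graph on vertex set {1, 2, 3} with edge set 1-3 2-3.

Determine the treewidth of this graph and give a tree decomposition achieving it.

Treewidth 1.
Bags: B1 = {2, 3}  B2 = {1, 3}
Tree: B1–B2

Every bag has size at most 2, so the width is 2 − 1 = 1 and tw(G) ≤ 1. G has an edge, so its treewidth is at least 1. The upper and lower bounds meet at 1, so that is the treewidth.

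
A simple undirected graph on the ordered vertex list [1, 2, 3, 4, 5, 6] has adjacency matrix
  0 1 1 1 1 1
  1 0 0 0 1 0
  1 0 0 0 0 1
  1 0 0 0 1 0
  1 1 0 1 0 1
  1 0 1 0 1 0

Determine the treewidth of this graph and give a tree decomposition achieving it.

Treewidth 2.
One optimal decomposition is:
Bags: B1 = {1, 5, 6}  B2 = {1, 3, 6}  B3 = {1, 2, 5}  B4 = {1, 4, 5}
Tree: B1–B2, B1–B3, B3–B4

The largest bag has 3 vertices, giving width 2; this decomposition certifies tw(G) ≤ 2. Conversely, {1, 3, 6} is a clique of size 3, and the vertices of any clique must share a bag in every tree decomposition; so some bag has ≥ 3 vertices and tw(G) ≥ 2. The upper and lower bounds meet at 2, so that is the treewidth.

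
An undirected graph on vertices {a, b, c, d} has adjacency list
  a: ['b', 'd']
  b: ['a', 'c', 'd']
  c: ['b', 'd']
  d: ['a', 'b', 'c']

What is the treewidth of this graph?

2

A width-2 tree decomposition is:
Bags: B1 = {b, c, d}  B2 = {a, b, d}
Tree: B1–B2
Every bag has size at most 3, so the width is 3 − 1 = 2 and tw(G) ≤ 2. For the lower bound, the 3 vertices {b, c, d} are pairwise adjacent, and any tree decomposition puts a clique entirely inside one bag — forcing width ≥ 2. Combining the bounds, tw(G) = 2.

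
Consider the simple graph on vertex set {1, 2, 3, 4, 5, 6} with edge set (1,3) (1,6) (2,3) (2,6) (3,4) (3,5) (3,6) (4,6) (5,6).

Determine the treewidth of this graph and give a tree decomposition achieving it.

The largest bag has 3 vertices, giving width 2; this decomposition certifies tw(G) ≤ 2. Conversely, {1, 3, 6} is a clique of size 3, and the vertices of any clique must share a bag in every tree decomposition; so some bag has ≥ 3 vertices and tw(G) ≥ 2. Hence tw(G) = 2 exactly.

Treewidth 2.
Bags: B1 = {2, 3, 6}  B2 = {1, 3, 6}  B3 = {3, 4, 6}  B4 = {3, 5, 6}
Tree: B1–B2, B2–B3, B1–B4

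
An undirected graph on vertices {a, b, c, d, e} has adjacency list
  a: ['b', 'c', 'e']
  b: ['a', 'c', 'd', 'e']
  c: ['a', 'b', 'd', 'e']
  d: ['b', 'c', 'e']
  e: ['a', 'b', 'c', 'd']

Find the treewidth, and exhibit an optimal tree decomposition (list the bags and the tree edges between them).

Treewidth 3.
One optimal decomposition is:
Bags: B1 = {a, b, c, e}  B2 = {b, c, d, e}
Tree: B1–B2

The largest bag has 4 vertices, giving width 3; this decomposition certifies tw(G) ≤ 3. For the lower bound, the 4 vertices {b, c, d, e} are pairwise adjacent, and any tree decomposition puts a clique entirely inside one bag — forcing width ≥ 3. The upper and lower bounds meet at 3, so that is the treewidth.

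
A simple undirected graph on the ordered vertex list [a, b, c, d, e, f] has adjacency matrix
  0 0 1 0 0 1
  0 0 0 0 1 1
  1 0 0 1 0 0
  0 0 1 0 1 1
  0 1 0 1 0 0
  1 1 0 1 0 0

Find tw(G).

A width-2 tree decomposition is:
Bags: B1 = {b, d, e}  B2 = {b, d, f}  B3 = {c, d, f}  B4 = {a, c, f}
Tree: B1–B2, B2–B3, B3–B4
Each bag holds 3 vertices, so the decomposition has width 2, which upper-bounds the treewidth. The edges e–b–f–d–e form a cycle, so G is not a tree and its treewidth is at least 2. The upper and lower bounds meet at 2, so that is the treewidth.

2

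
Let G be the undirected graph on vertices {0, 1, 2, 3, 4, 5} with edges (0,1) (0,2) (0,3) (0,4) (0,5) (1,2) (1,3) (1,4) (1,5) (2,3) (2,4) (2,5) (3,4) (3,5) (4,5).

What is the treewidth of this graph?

A width-5 tree decomposition is:
Bags: B1 = {0, 1, 2, 3, 4, 5}
Tree: (single bag)
With just one bag of size 6, the width is 6 − 1 = 5, so tw(G) ≤ 5. Conversely, {0, 1, 2, 3, 4, 5} is a clique of size 6, and the vertices of any clique must share a bag in every tree decomposition; so some bag has ≥ 6 vertices and tw(G) ≥ 5. The upper and lower bounds meet at 5, so that is the treewidth.

5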